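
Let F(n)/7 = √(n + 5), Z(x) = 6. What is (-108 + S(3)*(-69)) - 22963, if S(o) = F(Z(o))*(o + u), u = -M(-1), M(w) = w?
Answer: -23071 - 1932*√11 ≈ -29479.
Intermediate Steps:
u = 1 (u = -1*(-1) = 1)
F(n) = 7*√(5 + n) (F(n) = 7*√(n + 5) = 7*√(5 + n))
S(o) = 7*√11*(1 + o) (S(o) = (7*√(5 + 6))*(o + 1) = (7*√11)*(1 + o) = 7*√11*(1 + o))
(-108 + S(3)*(-69)) - 22963 = (-108 + (7*√11*(1 + 3))*(-69)) - 22963 = (-108 + (7*√11*4)*(-69)) - 22963 = (-108 + (28*√11)*(-69)) - 22963 = (-108 - 1932*√11) - 22963 = -23071 - 1932*√11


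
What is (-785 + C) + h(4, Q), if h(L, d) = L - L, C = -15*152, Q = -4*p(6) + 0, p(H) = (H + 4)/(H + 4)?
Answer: -3065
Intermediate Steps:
p(H) = 1 (p(H) = (4 + H)/(4 + H) = 1)
Q = -4 (Q = -4*1 + 0 = -4 + 0 = -4)
C = -2280
h(L, d) = 0
(-785 + C) + h(4, Q) = (-785 - 2280) + 0 = -3065 + 0 = -3065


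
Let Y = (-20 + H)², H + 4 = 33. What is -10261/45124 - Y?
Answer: -3665305/45124 ≈ -81.227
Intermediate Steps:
H = 29 (H = -4 + 33 = 29)
Y = 81 (Y = (-20 + 29)² = 9² = 81)
-10261/45124 - Y = -10261/45124 - 1*81 = -10261*1/45124 - 81 = -10261/45124 - 81 = -3665305/45124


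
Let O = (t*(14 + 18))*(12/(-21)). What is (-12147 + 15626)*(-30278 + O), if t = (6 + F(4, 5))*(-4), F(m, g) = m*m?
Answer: -99738954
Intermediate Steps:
F(m, g) = m**2
t = -88 (t = (6 + 4**2)*(-4) = (6 + 16)*(-4) = 22*(-4) = -88)
O = 11264/7 (O = (-88*(14 + 18))*(12/(-21)) = (-88*32)*(12*(-1/21)) = -2816*(-4/7) = 11264/7 ≈ 1609.1)
(-12147 + 15626)*(-30278 + O) = (-12147 + 15626)*(-30278 + 11264/7) = 3479*(-200682/7) = -99738954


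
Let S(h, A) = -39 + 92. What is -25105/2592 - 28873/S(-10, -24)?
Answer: -76169381/137376 ≈ -554.46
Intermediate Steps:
S(h, A) = 53
-25105/2592 - 28873/S(-10, -24) = -25105/2592 - 28873/53 = -76169381/137376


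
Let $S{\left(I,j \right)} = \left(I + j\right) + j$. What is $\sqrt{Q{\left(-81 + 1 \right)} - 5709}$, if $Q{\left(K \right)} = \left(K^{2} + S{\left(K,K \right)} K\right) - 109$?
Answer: $3 \sqrt{2198} \approx 140.65$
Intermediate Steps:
$S{\left(I,j \right)} = I + 2 j$
$Q{\left(K \right)} = -109 + 4 K^{2}$ ($Q{\left(K \right)} = \left(K^{2} + \left(K + 2 K\right) K\right) - 109 = \left(K^{2} + 3 K K\right) - 109 = \left(K^{2} + 3 K^{2}\right) - 109 = 4 K^{2} - 109 = -109 + 4 K^{2}$)
$\sqrt{Q{\left(-81 + 1 \right)} - 5709} = \sqrt{\left(-109 + 4 \left(-81 + 1\right)^{2}\right) - 5709} = \sqrt{\left(-109 + 4 \left(-80\right)^{2}\right) - 5709} = \sqrt{\left(-109 + 4 \cdot 6400\right) - 5709} = \sqrt{\left(-109 + 25600\right) - 5709} = \sqrt{25491 - 5709} = \sqrt{19782} = 3 \sqrt{2198}$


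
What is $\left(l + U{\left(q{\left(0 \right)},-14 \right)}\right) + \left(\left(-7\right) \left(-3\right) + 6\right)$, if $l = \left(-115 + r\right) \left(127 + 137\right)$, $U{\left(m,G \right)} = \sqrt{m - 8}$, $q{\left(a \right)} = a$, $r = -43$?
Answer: $-41685 + 2 i \sqrt{2} \approx -41685.0 + 2.8284 i$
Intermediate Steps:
$U{\left(m,G \right)} = \sqrt{-8 + m}$
$l = -41712$ ($l = \left(-115 - 43\right) \left(127 + 137\right) = \left(-158\right) 264 = -41712$)
$\left(l + U{\left(q{\left(0 \right)},-14 \right)}\right) + \left(\left(-7\right) \left(-3\right) + 6\right) = \left(-41712 + \sqrt{-8 + 0}\right) + \left(\left(-7\right) \left(-3\right) + 6\right) = \left(-41712 + \sqrt{-8}\right) + \left(21 + 6\right) = \left(-41712 + 2 i \sqrt{2}\right) + 27 = -41685 + 2 i \sqrt{2}$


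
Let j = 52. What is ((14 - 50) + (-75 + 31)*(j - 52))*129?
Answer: -4644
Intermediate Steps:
((14 - 50) + (-75 + 31)*(j - 52))*129 = ((14 - 50) + (-75 + 31)*(52 - 52))*129 = (-36 - 44*0)*129 = (-36 + 0)*129 = -36*129 = -4644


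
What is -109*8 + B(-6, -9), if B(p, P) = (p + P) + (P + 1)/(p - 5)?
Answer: -9749/11 ≈ -886.27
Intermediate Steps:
B(p, P) = P + p + (1 + P)/(-5 + p) (B(p, P) = (P + p) + (1 + P)/(-5 + p) = P + p + (1 + P)/(-5 + p))
-109*8 + B(-6, -9) = -109*8 + (1 + (-6)² - 5*(-6) - 4*(-9) - 9*(-6))/(-5 - 6) = -872 + (1 + 36 + 30 + 36 + 54)/(-11) = -872 - 1/11*157 = -872 - 157/11 = -9749/11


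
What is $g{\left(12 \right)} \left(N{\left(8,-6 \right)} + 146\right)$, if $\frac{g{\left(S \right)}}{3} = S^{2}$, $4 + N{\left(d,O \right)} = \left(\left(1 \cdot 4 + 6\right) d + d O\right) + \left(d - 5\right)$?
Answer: $76464$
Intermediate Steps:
$N{\left(d,O \right)} = -9 + 11 d + O d$ ($N{\left(d,O \right)} = -4 + \left(\left(\left(1 \cdot 4 + 6\right) d + d O\right) + \left(d - 5\right)\right) = -4 + \left(\left(\left(4 + 6\right) d + O d\right) + \left(-5 + d\right)\right) = -4 + \left(\left(10 d + O d\right) + \left(-5 + d\right)\right) = -4 + \left(-5 + 11 d + O d\right) = -9 + 11 d + O d$)
$g{\left(S \right)} = 3 S^{2}$
$g{\left(12 \right)} \left(N{\left(8,-6 \right)} + 146\right) = 3 \cdot 12^{2} \left(\left(-9 + 11 \cdot 8 - 48\right) + 146\right) = 3 \cdot 144 \left(\left(-9 + 88 - 48\right) + 146\right) = 432 \left(31 + 146\right) = 432 \cdot 177 = 76464$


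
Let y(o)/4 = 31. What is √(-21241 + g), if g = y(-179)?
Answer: I*√21117 ≈ 145.32*I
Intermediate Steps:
y(o) = 124 (y(o) = 4*31 = 124)
g = 124
√(-21241 + g) = √(-21241 + 124) = √(-21117) = I*√21117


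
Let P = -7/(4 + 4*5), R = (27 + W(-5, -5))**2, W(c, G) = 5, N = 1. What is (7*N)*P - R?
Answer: -24625/24 ≈ -1026.0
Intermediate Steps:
R = 1024 (R = (27 + 5)**2 = 32**2 = 1024)
P = -7/24 (P = -7/(4 + 20) = -7/24 ≈ -0.29167)
(7*N)*P - R = (7*1)*(-7/24) - 1*1024 = 7*(-7/24) - 1024 = -49/24 - 1024 = -24625/24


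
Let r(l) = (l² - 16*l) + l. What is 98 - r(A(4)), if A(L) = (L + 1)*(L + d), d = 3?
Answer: -602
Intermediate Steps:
A(L) = (1 + L)*(3 + L) (A(L) = (L + 1)*(L + 3) = (1 + L)*(3 + L))
r(l) = l² - 15*l
98 - r(A(4)) = 98 - (3 + 4² + 4*4)*(-15 + (3 + 4² + 4*4)) = 98 - (3 + 16 + 16)*(-15 + (3 + 16 + 16)) = 98 - 35*(-15 + 35) = 98 - 35*20 = 98 - 1*700 = 98 - 700 = -602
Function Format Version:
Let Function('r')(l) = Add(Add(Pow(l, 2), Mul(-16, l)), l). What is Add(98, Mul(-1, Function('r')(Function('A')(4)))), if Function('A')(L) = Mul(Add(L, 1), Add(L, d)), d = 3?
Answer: -602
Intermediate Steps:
Function('A')(L) = Mul(Add(1, L), Add(3, L)) (Function('A')(L) = Mul(Add(L, 1), Add(L, 3)) = Mul(Add(1, L), Add(3, L)))
Function('r')(l) = Add(Pow(l, 2), Mul(-15, l))
Add(98, Mul(-1, Function('r')(Function('A')(4)))) = Add(98, Mul(-1, Mul(Add(3, Pow(4, 2), Mul(4, 4)), Add(-15, Add(3, Pow(4, 2), Mul(4, 4)))))) = Add(98, Mul(-1, Mul(Add(3, 16, 16), Add(-15, Add(3, 16, 16))))) = Add(98, Mul(-1, Mul(35, Add(-15, 35)))) = Add(98, Mul(-1, Mul(35, 20))) = Add(98, Mul(-1, 700)) = Add(98, -700) = -602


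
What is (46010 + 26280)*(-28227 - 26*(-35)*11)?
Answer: -1316906930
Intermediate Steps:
(46010 + 26280)*(-28227 - 26*(-35)*11) = 72290*(-28227 + 910*11) = 72290*(-28227 + 10010) = 72290*(-18217) = -1316906930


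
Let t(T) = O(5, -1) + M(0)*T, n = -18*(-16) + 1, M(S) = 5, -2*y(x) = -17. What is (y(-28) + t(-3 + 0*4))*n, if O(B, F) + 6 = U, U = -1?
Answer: -7803/2 ≈ -3901.5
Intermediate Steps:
O(B, F) = -7 (O(B, F) = -6 - 1 = -7)
y(x) = 17/2 (y(x) = -½*(-17) = 17/2)
n = 289 (n = 288 + 1 = 289)
t(T) = -7 + 5*T
(y(-28) + t(-3 + 0*4))*n = (17/2 + (-7 + 5*(-3 + 0*4)))*289 = (17/2 + (-7 + 5*(-3 + 0)))*289 = (17/2 + (-7 + 5*(-3)))*289 = (17/2 + (-7 - 15))*289 = (17/2 - 22)*289 = -27/2*289 = -7803/2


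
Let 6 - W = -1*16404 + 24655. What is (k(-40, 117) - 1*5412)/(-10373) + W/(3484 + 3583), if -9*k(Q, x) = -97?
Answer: -426194528/659753919 ≈ -0.64599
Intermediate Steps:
k(Q, x) = 97/9 (k(Q, x) = -⅑*(-97) = 97/9)
W = -8245 (W = 6 - (-1*16404 + 24655) = 6 - (-16404 + 24655) = 6 - 1*8251 = 6 - 8251 = -8245)
(k(-40, 117) - 1*5412)/(-10373) + W/(3484 + 3583) = (97/9 - 1*5412)/(-10373) - 8245/(3484 + 3583) = (97/9 - 5412)*(-1/10373) - 8245/7067 = -48611/9*(-1/10373) - 8245*1/7067 = 48611/93357 - 8245/7067 = -426194528/659753919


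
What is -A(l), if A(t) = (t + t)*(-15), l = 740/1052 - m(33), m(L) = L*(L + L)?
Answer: -17178870/263 ≈ -65319.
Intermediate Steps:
m(L) = 2*L**2 (m(L) = L*(2*L) = 2*L**2)
l = -572629/263 (l = 740/1052 - 2*33**2 = 740*(1/1052) - 2*1089 = 185/263 - 1*2178 = 185/263 - 2178 = -572629/263 ≈ -2177.3)
A(t) = -30*t (A(t) = (2*t)*(-15) = -30*t)
-A(l) = -(-30)*(-572629)/263 = -1*17178870/263 = -17178870/263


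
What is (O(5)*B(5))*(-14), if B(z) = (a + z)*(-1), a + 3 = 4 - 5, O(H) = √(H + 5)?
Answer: 14*√10 ≈ 44.272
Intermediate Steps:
O(H) = √(5 + H)
a = -4 (a = -3 + (4 - 5) = -3 - 1 = -4)
B(z) = 4 - z (B(z) = (-4 + z)*(-1) = 4 - z)
(O(5)*B(5))*(-14) = (√(5 + 5)*(4 - 1*5))*(-14) = (√10*(4 - 5))*(-14) = (√10*(-1))*(-14) = -√10*(-14) = 14*√10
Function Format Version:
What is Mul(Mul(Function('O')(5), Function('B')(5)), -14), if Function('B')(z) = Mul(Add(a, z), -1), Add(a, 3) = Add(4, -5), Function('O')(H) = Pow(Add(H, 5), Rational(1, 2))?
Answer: Mul(14, Pow(10, Rational(1, 2))) ≈ 44.272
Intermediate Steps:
Function('O')(H) = Pow(Add(5, H), Rational(1, 2))
a = -4 (a = Add(-3, Add(4, -5)) = Add(-3, -1) = -4)
Function('B')(z) = Add(4, Mul(-1, z)) (Function('B')(z) = Mul(Add(-4, z), -1) = Add(4, Mul(-1, z)))
Mul(Mul(Function('O')(5), Function('B')(5)), -14) = Mul(Mul(Pow(Add(5, 5), Rational(1, 2)), Add(4, Mul(-1, 5))), -14) = Mul(Mul(Pow(10, Rational(1, 2)), Add(4, -5)), -14) = Mul(Mul(Pow(10, Rational(1, 2)), -1), -14) = Mul(Mul(-1, Pow(10, Rational(1, 2))), -14) = Mul(14, Pow(10, Rational(1, 2)))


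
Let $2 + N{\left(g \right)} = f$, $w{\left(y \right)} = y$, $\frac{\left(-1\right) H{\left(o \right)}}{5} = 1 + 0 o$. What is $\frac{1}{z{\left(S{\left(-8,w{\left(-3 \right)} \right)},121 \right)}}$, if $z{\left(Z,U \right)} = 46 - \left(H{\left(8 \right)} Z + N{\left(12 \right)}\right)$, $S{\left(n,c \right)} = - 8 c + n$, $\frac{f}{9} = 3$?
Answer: $\frac{1}{101} \approx 0.009901$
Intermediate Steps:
$H{\left(o \right)} = -5$ ($H{\left(o \right)} = - 5 \left(1 + 0 o\right) = - 5 \left(1 + 0\right) = \left(-5\right) 1 = -5$)
$f = 27$ ($f = 9 \cdot 3 = 27$)
$N{\left(g \right)} = 25$ ($N{\left(g \right)} = -2 + 27 = 25$)
$S{\left(n,c \right)} = n - 8 c$
$z{\left(Z,U \right)} = 21 + 5 Z$ ($z{\left(Z,U \right)} = 46 - \left(- 5 Z + 25\right) = 46 - \left(25 - 5 Z\right) = 46 + \left(-25 + 5 Z\right) = 21 + 5 Z$)
$\frac{1}{z{\left(S{\left(-8,w{\left(-3 \right)} \right)},121 \right)}} = \frac{1}{21 + 5 \left(-8 - -24\right)} = \frac{1}{21 + 5 \left(-8 + 24\right)} = \frac{1}{21 + 5 \cdot 16} = \frac{1}{21 + 80} = \frac{1}{101}$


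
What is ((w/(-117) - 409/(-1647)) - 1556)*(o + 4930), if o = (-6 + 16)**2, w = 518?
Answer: -168027114790/21411 ≈ -7.8477e+6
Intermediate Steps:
o = 100 (o = 10**2 = 100)
((w/(-117) - 409/(-1647)) - 1556)*(o + 4930) = ((518/(-117) - 409/(-1647)) - 1556)*(100 + 4930) = ((518*(-1/117) - 409*(-1/1647)) - 1556)*5030 = ((-518/117 + 409/1647) - 1556)*5030 = (-89477/21411 - 1556)*5030 = -33404993/21411*5030 = -168027114790/21411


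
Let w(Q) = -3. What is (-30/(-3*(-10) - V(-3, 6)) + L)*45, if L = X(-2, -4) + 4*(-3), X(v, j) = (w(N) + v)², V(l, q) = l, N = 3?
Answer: 5985/11 ≈ 544.09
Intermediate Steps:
X(v, j) = (-3 + v)²
L = 13 (L = (-3 - 2)² + 4*(-3) = (-5)² - 12 = 25 - 12 = 13)
(-30/(-3*(-10) - V(-3, 6)) + L)*45 = (-30/(-3*(-10) - 1*(-3)) + 13)*45 = (-30/(30 + 3) + 13)*45 = (-30/33 + 13)*45 = (-30*1/33 + 13)*45 = (-10/11 + 13)*45 = (133/11)*45 = 5985/11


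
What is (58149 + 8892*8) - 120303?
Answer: 8982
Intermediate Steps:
(58149 + 8892*8) - 120303 = (58149 + 71136) - 120303 = 129285 - 120303 = 8982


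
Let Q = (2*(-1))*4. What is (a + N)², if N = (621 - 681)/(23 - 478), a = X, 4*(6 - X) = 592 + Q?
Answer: 162001984/8281 ≈ 19563.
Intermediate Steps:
Q = -8 (Q = -2*4 = -8)
X = -140 (X = 6 - (592 - 8)/4 = 6 - ¼*584 = 6 - 146 = -140)
a = -140
N = 12/91 (N = -60/(-455) = -60*(-1/455) = 12/91 ≈ 0.13187)
(a + N)² = (-140 + 12/91)² = (-12728/91)² = 162001984/8281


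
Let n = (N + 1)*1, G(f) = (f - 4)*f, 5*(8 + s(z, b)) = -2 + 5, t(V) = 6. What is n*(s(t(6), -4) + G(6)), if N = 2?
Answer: 69/5 ≈ 13.800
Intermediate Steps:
s(z, b) = -37/5 (s(z, b) = -8 + (-2 + 5)/5 = -8 + (1/5)*3 = -8 + 3/5 = -37/5)
G(f) = f*(-4 + f) (G(f) = (-4 + f)*f = f*(-4 + f))
n = 3 (n = (2 + 1)*1 = 3*1 = 3)
n*(s(t(6), -4) + G(6)) = 3*(-37/5 + 6*(-4 + 6)) = 3*(-37/5 + 6*2) = 3*(-37/5 + 12) = 3*(23/5) = 69/5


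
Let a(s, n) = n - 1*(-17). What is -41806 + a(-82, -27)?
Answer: -41816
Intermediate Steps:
a(s, n) = 17 + n (a(s, n) = n + 17 = 17 + n)
-41806 + a(-82, -27) = -41806 + (17 - 27) = -41806 - 10 = -41816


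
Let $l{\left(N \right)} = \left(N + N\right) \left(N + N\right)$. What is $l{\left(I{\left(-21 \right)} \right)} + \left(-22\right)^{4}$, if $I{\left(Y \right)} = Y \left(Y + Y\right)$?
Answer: $3345952$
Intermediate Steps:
$I{\left(Y \right)} = 2 Y^{2}$ ($I{\left(Y \right)} = Y 2 Y = 2 Y^{2}$)
$l{\left(N \right)} = 4 N^{2}$ ($l{\left(N \right)} = 2 N 2 N = 4 N^{2}$)
$l{\left(I{\left(-21 \right)} \right)} + \left(-22\right)^{4} = 4 \left(2 \left(-21\right)^{2}\right)^{2} + \left(-22\right)^{4} = 4 \left(2 \cdot 441\right)^{2} + 234256 = 4 \cdot 882^{2} + 234256 = 4 \cdot 777924 + 234256 = 3111696 + 234256 = 3345952$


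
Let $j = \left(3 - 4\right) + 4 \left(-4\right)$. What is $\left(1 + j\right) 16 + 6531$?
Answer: $6275$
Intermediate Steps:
$j = -17$ ($j = -1 - 16 = -17$)
$\left(1 + j\right) 16 + 6531 = \left(1 - 17\right) 16 + 6531 = \left(-16\right) 16 + 6531 = -256 + 6531 = 6275$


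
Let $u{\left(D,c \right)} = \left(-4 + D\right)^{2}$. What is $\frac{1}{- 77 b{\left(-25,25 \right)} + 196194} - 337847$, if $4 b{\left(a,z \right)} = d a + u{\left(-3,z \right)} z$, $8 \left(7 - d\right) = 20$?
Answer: $- \frac{472386797261}{1398227} \approx -3.3785 \cdot 10^{5}$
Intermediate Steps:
$d = \frac{9}{2}$ ($d = 7 - \frac{5}{2} = \frac{9}{2} \approx 4.5$)
$b{\left(a,z \right)} = \frac{9 a}{8} + \frac{49 z}{4}$ ($b{\left(a,z \right)} = \frac{\frac{9 a}{2} + \left(-4 - 3\right)^{2} z}{4} = \frac{\frac{9 a}{2} + \left(-7\right)^{2} z}{4} = \frac{\frac{9 a}{2} + 49 z}{4} = \frac{49 z + \frac{9 a}{2}}{4} = \frac{9 a}{8} + \frac{49 z}{4}$)
$\frac{1}{- 77 b{\left(-25,25 \right)} + 196194} - 337847 = \frac{1}{- 77 \left(\frac{9}{8} \left(-25\right) + \frac{49}{4} \cdot 25\right) + 196194} - 337847 = \frac{1}{- 77 \left(- \frac{225}{8} + \frac{1225}{4}\right) + 196194} - 337847 = \frac{1}{\left(-77\right) \frac{2225}{8} + 196194} - 337847 = \frac{1}{- \frac{171325}{8} + 196194} - 337847 = \frac{1}{\frac{1398227}{8}} - 337847 = \frac{8}{1398227} - 337847 = - \frac{472386797261}{1398227}$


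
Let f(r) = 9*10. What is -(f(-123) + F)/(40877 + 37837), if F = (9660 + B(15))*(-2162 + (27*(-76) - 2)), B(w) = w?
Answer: 2266095/4373 ≈ 518.20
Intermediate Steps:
f(r) = 90
F = -40789800 (F = (9660 + 15)*(-2162 + (27*(-76) - 2)) = 9675*(-2162 + (-2052 - 2)) = 9675*(-2162 - 2054) = 9675*(-4216) = -40789800)
-(f(-123) + F)/(40877 + 37837) = -(90 - 40789800)/(40877 + 37837) = -(-40789710)/78714 = -1*(-2266095/4373) = 2266095/4373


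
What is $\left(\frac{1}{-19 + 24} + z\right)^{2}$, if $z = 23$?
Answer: $\frac{13456}{25} \approx 538.24$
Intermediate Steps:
$\left(\frac{1}{-19 + 24} + z\right)^{2} = \left(\frac{1}{-19 + 24} + 23\right)^{2} = \left(\frac{1}{5} + 23\right)^{2} = \left(\frac{116}{5}\right)^{2} = \frac{13456}{25}$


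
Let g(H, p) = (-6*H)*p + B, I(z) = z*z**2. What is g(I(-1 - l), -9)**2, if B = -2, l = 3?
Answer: 11957764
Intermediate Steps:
I(z) = z**3
g(H, p) = -2 - 6*H*p (g(H, p) = (-6*H)*p - 2 = -6*H*p - 2 = -2 - 6*H*p)
g(I(-1 - l), -9)**2 = (-2 - 6*(-1 - 1*3)**3*(-9))**2 = (-2 - 6*(-1 - 3)**3*(-9))**2 = (-2 - 6*(-4)**3*(-9))**2 = (-2 - 6*(-64)*(-9))**2 = (-2 - 3456)**2 = (-3458)**2 = 11957764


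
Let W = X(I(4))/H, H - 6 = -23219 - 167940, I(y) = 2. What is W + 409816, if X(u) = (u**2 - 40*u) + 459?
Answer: 78337557465/191153 ≈ 4.0982e+5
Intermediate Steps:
H = -191153 (H = 6 + (-23219 - 167940) = 6 - 191159 = -191153)
X(u) = 459 + u**2 - 40*u
W = -383/191153 (W = (459 + 2**2 - 40*2)/(-191153) = (459 + 4 - 80)*(-1/191153) = 383*(-1/191153) = -383/191153 ≈ -0.0020036)
W + 409816 = -383/191153 + 409816 = 78337557465/191153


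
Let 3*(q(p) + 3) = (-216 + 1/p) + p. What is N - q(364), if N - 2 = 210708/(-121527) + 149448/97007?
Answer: -3032947969993/68114047092 ≈ -44.527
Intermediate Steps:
q(p) = -75 + p/3 + 1/(3*p) (q(p) = -3 + ((-216 + 1/p) + p)/3 = -3 + (-216 + p + 1/p)/3 = -3 + (-72 + p/3 + 1/(3*p)) = -75 + p/3 + 1/(3*p))
N = 788879834/436628507 (N = 2 + (210708/(-121527) + 149448/97007) = 2 + (210708*(-1/121527) + 149448*(1/97007)) = 2 + (-7804/4501 + 149448/97007) = 2 - 84377180/436628507 = 788879834/436628507 ≈ 1.8068)
N - q(364) = 788879834/436628507 - (1 + 364*(-225 + 364))/(3*364) = 788879834/436628507 - (1 + 364*139)/(3*364) = 788879834/436628507 - (1 + 50596)/(3*364) = 788879834/436628507 - 50597/(3*364) = 788879834/436628507 - 1*50597/1092 = 788879834/436628507 - 50597/1092 = -3032947969993/68114047092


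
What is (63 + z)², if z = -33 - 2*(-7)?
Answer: 1936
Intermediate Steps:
z = -19 (z = -33 + 14 = -19)
(63 + z)² = (63 - 19)² = 44² = 1936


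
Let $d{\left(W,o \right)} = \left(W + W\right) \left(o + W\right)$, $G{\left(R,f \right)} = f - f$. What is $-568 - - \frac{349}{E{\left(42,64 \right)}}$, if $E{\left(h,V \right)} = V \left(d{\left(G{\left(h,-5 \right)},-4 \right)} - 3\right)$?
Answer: $- \frac{109405}{192} \approx -569.82$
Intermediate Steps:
$G{\left(R,f \right)} = 0$
$d{\left(W,o \right)} = 2 W \left(W + o\right)$
$E{\left(h,V \right)} = - 3 V$ ($E{\left(h,V \right)} = V \left(2 \cdot 0 \left(0 - 4\right) - 3\right) = V \left(2 \cdot 0 \left(-4\right) - 3\right) = V \left(0 - 3\right) = V \left(-3\right) = - 3 V$)
$-568 - - \frac{349}{E{\left(42,64 \right)}} = -568 - - \frac{349}{\left(-3\right) 64} = -568 - - \frac{349}{-192} = -568 - \left(-349\right) \left(- \frac{1}{192}\right) = -568 - \frac{349}{192} = - \frac{109405}{192}$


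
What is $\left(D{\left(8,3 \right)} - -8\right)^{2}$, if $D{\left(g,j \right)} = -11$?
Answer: $9$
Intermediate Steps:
$\left(D{\left(8,3 \right)} - -8\right)^{2} = \left(-11 - -8\right)^{2} = \left(-11 + 8\right)^{2} = \left(-3\right)^{2} = 9$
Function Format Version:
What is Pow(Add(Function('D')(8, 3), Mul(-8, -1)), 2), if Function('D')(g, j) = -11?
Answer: 9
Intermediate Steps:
Pow(Add(Function('D')(8, 3), Mul(-8, -1)), 2) = Pow(Add(-11, Mul(-8, -1)), 2) = Pow(Add(-11, 8), 2) = Pow(-3, 2) = 9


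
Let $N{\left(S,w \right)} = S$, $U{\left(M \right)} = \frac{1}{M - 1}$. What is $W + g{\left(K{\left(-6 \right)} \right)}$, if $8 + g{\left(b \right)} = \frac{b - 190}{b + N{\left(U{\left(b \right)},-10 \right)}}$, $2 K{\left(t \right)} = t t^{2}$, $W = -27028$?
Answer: $- \frac{318262346}{11773} \approx -27033.0$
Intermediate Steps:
$U{\left(M \right)} = \frac{1}{-1 + M}$
$K{\left(t \right)} = \frac{t^{3}}{2}$ ($K{\left(t \right)} = \frac{t t^{2}}{2} = \frac{t^{3}}{2}$)
$g{\left(b \right)} = -8 + \frac{-190 + b}{b + \frac{1}{-1 + b}}$ ($g{\left(b \right)} = -8 + \frac{b - 190}{b + \frac{1}{-1 + b}} = -8 + \frac{-190 + b}{b + \frac{1}{-1 + b}}$)
$W + g{\left(K{\left(-6 \right)} \right)} = -27028 + \frac{182 - 183 \frac{\left(-6\right)^{3}}{2} - 7 \left(\frac{\left(-6\right)^{3}}{2}\right)^{2}}{1 + \left(\frac{\left(-6\right)^{3}}{2}\right)^{2} - \frac{\left(-6\right)^{3}}{2}} = -27028 + \frac{182 - 183 \cdot \frac{1}{2} \left(-216\right) - 7 \left(\frac{1}{2} \left(-216\right)\right)^{2}}{1 + \left(\frac{1}{2} \left(-216\right)\right)^{2} - \frac{1}{2} \left(-216\right)} = -27028 + \frac{182 - -19764 - 7 \left(-108\right)^{2}}{1 + \left(-108\right)^{2} - -108} = -27028 + \frac{182 + 19764 - 81648}{1 + 11664 + 108} = -27028 + \frac{182 + 19764 - 81648}{11773} = -27028 + \frac{1}{11773} \left(-61702\right) = -27028 - \frac{61702}{11773} = - \frac{318262346}{11773}$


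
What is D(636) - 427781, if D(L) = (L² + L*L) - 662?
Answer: 380549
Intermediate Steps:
D(L) = -662 + 2*L² (D(L) = (L² + L²) - 662 = 2*L² - 662 = -662 + 2*L²)
D(636) - 427781 = (-662 + 2*636²) - 427781 = (-662 + 2*404496) - 427781 = (-662 + 808992) - 427781 = 808330 - 427781 = 380549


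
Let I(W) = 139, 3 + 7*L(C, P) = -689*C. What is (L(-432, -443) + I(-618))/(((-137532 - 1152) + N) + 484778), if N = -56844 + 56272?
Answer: 149309/1209327 ≈ 0.12346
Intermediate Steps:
L(C, P) = -3/7 - 689*C/7 (L(C, P) = -3/7 + (-689*C)/7 = -3/7 - 689*C/7)
N = -572
(L(-432, -443) + I(-618))/(((-137532 - 1152) + N) + 484778) = ((-3/7 - 689/7*(-432)) + 139)/(((-137532 - 1152) - 572) + 484778) = ((-3/7 + 297648/7) + 139)/((-138684 - 572) + 484778) = (297645/7 + 139)/(-139256 + 484778) = (298618/7)/345522 = (298618/7)*(1/345522) = 149309/1209327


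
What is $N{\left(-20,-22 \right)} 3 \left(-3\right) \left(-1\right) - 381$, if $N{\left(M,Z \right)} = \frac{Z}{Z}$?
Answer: $-372$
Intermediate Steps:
$N{\left(M,Z \right)} = 1$
$N{\left(-20,-22 \right)} 3 \left(-3\right) \left(-1\right) - 381 = 1 \cdot 3 \left(-3\right) \left(-1\right) - 381 = 1 \left(\left(-9\right) \left(-1\right)\right) - 381 = 1 \cdot 9 - 381 = 9 - 381 = -372$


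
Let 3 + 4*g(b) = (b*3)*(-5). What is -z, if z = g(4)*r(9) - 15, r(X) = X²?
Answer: 5163/4 ≈ 1290.8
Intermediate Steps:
g(b) = -¾ - 15*b/4 (g(b) = -¾ + ((b*3)*(-5))/4 = -¾ + ((3*b)*(-5))/4 = -¾ + (-15*b)/4 = -¾ - 15*b/4)
z = -5163/4 (z = (-¾ - 15/4*4)*9² - 15 = (-¾ - 15)*81 - 15 = -63/4*81 - 15 = -5103/4 - 15 = -5163/4 ≈ -1290.8)
-z = -1*(-5163/4) = 5163/4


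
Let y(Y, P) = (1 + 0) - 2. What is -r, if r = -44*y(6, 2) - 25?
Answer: -19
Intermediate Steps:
y(Y, P) = -1 (y(Y, P) = 1 - 2 = -1)
r = 19 (r = -44*(-1) - 25 = 44 - 25 = 19)
-r = -1*19 = -19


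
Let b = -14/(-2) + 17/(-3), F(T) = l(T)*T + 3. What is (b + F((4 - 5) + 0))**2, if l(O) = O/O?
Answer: 100/9 ≈ 11.111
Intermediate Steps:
l(O) = 1
F(T) = 3 + T (F(T) = 1*T + 3 = T + 3 = 3 + T)
b = 4/3 (b = -14*(-1/2) + 17*(-1/3) = 7 - 17/3 = 4/3 ≈ 1.3333)
(b + F((4 - 5) + 0))**2 = (4/3 + (3 + ((4 - 5) + 0)))**2 = (4/3 + (3 + (-1 + 0)))**2 = (4/3 + (3 - 1))**2 = (4/3 + 2)**2 = (10/3)**2 = 100/9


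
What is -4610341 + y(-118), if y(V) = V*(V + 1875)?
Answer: -4817667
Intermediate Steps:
y(V) = V*(1875 + V)
-4610341 + y(-118) = -4610341 - 118*(1875 - 118) = -4610341 - 118*1757 = -4610341 - 207326 = -4817667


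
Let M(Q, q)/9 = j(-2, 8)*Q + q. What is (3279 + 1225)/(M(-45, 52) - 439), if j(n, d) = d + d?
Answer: -4504/6451 ≈ -0.69819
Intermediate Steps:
j(n, d) = 2*d
M(Q, q) = 9*q + 144*Q (M(Q, q) = 9*((2*8)*Q + q) = 9*(16*Q + q) = 9*(q + 16*Q) = 9*q + 144*Q)
(3279 + 1225)/(M(-45, 52) - 439) = (3279 + 1225)/((9*52 + 144*(-45)) - 439) = 4504/((468 - 6480) - 439) = 4504/(-6012 - 439) = 4504/(-6451) = 4504*(-1/6451) = -4504/6451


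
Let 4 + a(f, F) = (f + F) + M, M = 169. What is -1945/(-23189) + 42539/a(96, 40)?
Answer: 141003188/997127 ≈ 141.41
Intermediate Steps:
a(f, F) = 165 + F + f (a(f, F) = -4 + ((f + F) + 169) = -4 + ((F + f) + 169) = -4 + (169 + F + f) = 165 + F + f)
-1945/(-23189) + 42539/a(96, 40) = -1945/(-23189) + 42539/(165 + 40 + 96) = -1945*(-1/23189) + 42539/301 = 1945/23189 + 42539*(1/301) = 1945/23189 + 6077/43 = 141003188/997127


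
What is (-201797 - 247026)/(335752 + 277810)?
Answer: -448823/613562 ≈ -0.73150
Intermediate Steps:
(-201797 - 247026)/(335752 + 277810) = -448823/613562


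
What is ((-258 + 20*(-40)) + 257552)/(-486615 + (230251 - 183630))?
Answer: -128247/219997 ≈ -0.58295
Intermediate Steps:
((-258 + 20*(-40)) + 257552)/(-486615 + (230251 - 183630)) = ((-258 - 800) + 257552)/(-486615 + 46621) = (-1058 + 257552)/(-439994) = 256494*(-1/439994) = -128247/219997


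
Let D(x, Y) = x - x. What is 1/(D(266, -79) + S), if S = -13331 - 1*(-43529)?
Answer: 1/30198 ≈ 3.3115e-5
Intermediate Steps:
D(x, Y) = 0
S = 30198 (S = -13331 + 43529 = 30198)
1/(D(266, -79) + S) = 1/(0 + 30198) = 1/30198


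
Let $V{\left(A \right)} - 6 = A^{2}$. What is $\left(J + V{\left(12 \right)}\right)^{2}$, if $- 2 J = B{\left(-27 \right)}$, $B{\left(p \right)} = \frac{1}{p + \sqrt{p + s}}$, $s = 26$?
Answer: $\frac{\left(219027 + i\right)^{2}}{2131600} \approx 22506.0 + 0.2055 i$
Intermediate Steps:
$V{\left(A \right)} = 6 + A^{2}$
$B{\left(p \right)} = \frac{1}{p + \sqrt{26 + p}}$ ($B{\left(p \right)} = \frac{1}{p + \sqrt{p + 26}} = \frac{1}{p + \sqrt{26 + p}}$)
$J = - \frac{-27 - i}{1460}$ ($J = - \frac{1}{2 \left(-27 + \sqrt{26 - 27}\right)} = - \frac{1}{2 \left(-27 + \sqrt{-1}\right)} = - \frac{1}{2 \left(-27 + i\right)} = - \frac{\frac{1}{730} \left(-27 - i\right)}{2} = - \frac{-27 - i}{1460} \approx 0.018493 + 0.00068493 i$)
$\left(J + V{\left(12 \right)}\right)^{2} = \left(\left(\frac{27}{1460} + \frac{i}{1460}\right) + \left(6 + 12^{2}\right)\right)^{2} = \left(\left(\frac{27}{1460} + \frac{i}{1460}\right) + \left(6 + 144\right)\right)^{2} = \left(\left(\frac{27}{1460} + \frac{i}{1460}\right) + 150\right)^{2} = \left(\frac{219027}{1460} + \frac{i}{1460}\right)^{2}$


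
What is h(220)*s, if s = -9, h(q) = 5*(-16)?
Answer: 720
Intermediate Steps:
h(q) = -80
h(220)*s = -80*(-9) = 720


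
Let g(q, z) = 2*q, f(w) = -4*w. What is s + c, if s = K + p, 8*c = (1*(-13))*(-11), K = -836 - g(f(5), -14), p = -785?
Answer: -12505/8 ≈ -1563.1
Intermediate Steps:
K = -796 (K = -836 - 2*(-4*5) = -836 - 2*(-20) = -836 - 1*(-40) = -836 + 40 = -796)
c = 143/8 (c = ((1*(-13))*(-11))/8 = (-13*(-11))/8 = (⅛)*143 = 143/8 ≈ 17.875)
s = -1581 (s = -796 - 785 = -1581)
s + c = -1581 + 143/8 = -12505/8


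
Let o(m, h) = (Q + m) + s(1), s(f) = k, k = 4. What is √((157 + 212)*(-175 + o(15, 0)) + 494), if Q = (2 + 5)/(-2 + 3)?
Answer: 23*I*√103 ≈ 233.42*I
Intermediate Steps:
Q = 7 (Q = 7/1 = 7*1 = 7)
s(f) = 4
o(m, h) = 11 + m (o(m, h) = (7 + m) + 4 = 11 + m)
√((157 + 212)*(-175 + o(15, 0)) + 494) = √((157 + 212)*(-175 + (11 + 15)) + 494) = √(369*(-175 + 26) + 494) = √(369*(-149) + 494) = √(-54981 + 494) = √(-54487) = 23*I*√103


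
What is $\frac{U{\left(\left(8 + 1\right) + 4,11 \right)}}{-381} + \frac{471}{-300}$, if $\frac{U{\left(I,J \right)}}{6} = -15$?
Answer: $- \frac{16939}{12700} \approx -1.3338$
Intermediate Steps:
$U{\left(I,J \right)} = -90$ ($U{\left(I,J \right)} = 6 \left(-15\right) = -90$)
$\frac{U{\left(\left(8 + 1\right) + 4,11 \right)}}{-381} + \frac{471}{-300} = - \frac{90}{-381} + \frac{471}{-300} = \left(-90\right) \left(- \frac{1}{381}\right) + 471 \left(- \frac{1}{300}\right) = \frac{30}{127} - \frac{157}{100} = - \frac{16939}{12700}$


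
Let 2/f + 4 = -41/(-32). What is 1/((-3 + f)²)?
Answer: 7569/105625 ≈ 0.071659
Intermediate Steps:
f = -64/87 (f = 2/(-4 - 41/(-32)) = 2/(-4 - 41*(-1/32)) = 2/(-4 + 41/32) = 2/(-87/32) = 2*(-32/87) = -64/87 ≈ -0.73563)
1/((-3 + f)²) = 1/((-3 - 64/87)²) = 1/((-325/87)²) = 1/(105625/7569) = 7569/105625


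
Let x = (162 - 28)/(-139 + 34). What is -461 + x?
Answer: -48539/105 ≈ -462.28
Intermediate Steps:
x = -134/105 (x = 134/(-105) = 134*(-1/105) = -134/105 ≈ -1.2762)
-461 + x = -461 - 134/105 = -48539/105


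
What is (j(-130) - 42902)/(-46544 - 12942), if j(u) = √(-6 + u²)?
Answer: 21451/29743 - √16894/59486 ≈ 0.71903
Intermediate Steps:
(j(-130) - 42902)/(-46544 - 12942) = (√(-6 + (-130)²) - 42902)/(-46544 - 12942) = (√(-6 + 16900) - 42902)/(-59486) = (√16894 - 42902)*(-1/59486) = (-42902 + √16894)*(-1/59486) = 21451/29743 - √16894/59486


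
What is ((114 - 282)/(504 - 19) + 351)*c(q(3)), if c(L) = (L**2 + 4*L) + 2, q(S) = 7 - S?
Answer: 5782278/485 ≈ 11922.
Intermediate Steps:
c(L) = 2 + L**2 + 4*L
((114 - 282)/(504 - 19) + 351)*c(q(3)) = ((114 - 282)/(504 - 19) + 351)*(2 + (7 - 1*3)**2 + 4*(7 - 1*3)) = (-168/485 + 351)*(2 + (7 - 3)**2 + 4*(7 - 3)) = (-168*1/485 + 351)*(2 + 4**2 + 4*4) = (-168/485 + 351)*(2 + 16 + 16) = (170067/485)*34 = 5782278/485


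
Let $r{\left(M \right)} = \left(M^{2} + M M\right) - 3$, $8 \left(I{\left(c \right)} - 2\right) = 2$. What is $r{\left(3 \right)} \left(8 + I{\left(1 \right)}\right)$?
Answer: $\frac{615}{4} \approx 153.75$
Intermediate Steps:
$I{\left(c \right)} = \frac{9}{4}$ ($I{\left(c \right)} = 2 + \frac{1}{8} \cdot 2 = 2 + \frac{1}{4} = \frac{9}{4}$)
$r{\left(M \right)} = -3 + 2 M^{2}$ ($r{\left(M \right)} = \left(M^{2} + M^{2}\right) - 3 = 2 M^{2} - 3 = -3 + 2 M^{2}$)
$r{\left(3 \right)} \left(8 + I{\left(1 \right)}\right) = \left(-3 + 2 \cdot 3^{2}\right) \left(8 + \frac{9}{4}\right) = \left(-3 + 2 \cdot 9\right) \frac{41}{4} = \left(-3 + 18\right) \frac{41}{4} = 15 \cdot \frac{41}{4} = \frac{615}{4}$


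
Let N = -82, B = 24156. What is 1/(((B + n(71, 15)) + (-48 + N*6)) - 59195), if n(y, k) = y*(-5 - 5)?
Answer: -1/36289 ≈ -2.7557e-5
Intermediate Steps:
n(y, k) = -10*y (n(y, k) = y*(-10) = -10*y)
1/(((B + n(71, 15)) + (-48 + N*6)) - 59195) = 1/(((24156 - 10*71) + (-48 - 82*6)) - 59195) = 1/(((24156 - 710) + (-48 - 492)) - 59195) = 1/((23446 - 540) - 59195) = 1/(22906 - 59195) = 1/(-36289) = -1/36289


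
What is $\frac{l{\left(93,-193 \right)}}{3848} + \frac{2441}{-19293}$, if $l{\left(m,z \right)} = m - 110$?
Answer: $- \frac{9720949}{74239464} \approx -0.13094$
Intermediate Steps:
$l{\left(m,z \right)} = -110 + m$
$\frac{l{\left(93,-193 \right)}}{3848} + \frac{2441}{-19293} = \frac{-110 + 93}{3848} + \frac{2441}{-19293} = \left(-17\right) \frac{1}{3848} + 2441 \left(- \frac{1}{19293}\right) = - \frac{17}{3848} - \frac{2441}{19293} = - \frac{9720949}{74239464}$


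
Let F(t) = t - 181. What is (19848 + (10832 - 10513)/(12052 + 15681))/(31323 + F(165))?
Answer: 550444903/868237031 ≈ 0.63398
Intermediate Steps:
F(t) = -181 + t
(19848 + (10832 - 10513)/(12052 + 15681))/(31323 + F(165)) = (19848 + (10832 - 10513)/(12052 + 15681))/(31323 + (-181 + 165)) = (19848 + 319/27733)/(31323 - 16) = (19848 + 319*(1/27733))/31307 = (19848 + 319/27733)*(1/31307) = (550444903/27733)*(1/31307) = 550444903/868237031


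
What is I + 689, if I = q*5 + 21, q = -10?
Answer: 660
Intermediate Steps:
I = -29 (I = -10*5 + 21 = -50 + 21 = -29)
I + 689 = -29 + 689 = 660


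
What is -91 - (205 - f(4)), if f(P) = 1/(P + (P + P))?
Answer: -3551/12 ≈ -295.92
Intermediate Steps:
f(P) = 1/(3*P) (f(P) = 1/(P + 2*P) = 1/(3*P))
-91 - (205 - f(4)) = -91 - (205 - 1/(3*4)) = -91 - (205 - 1*1/12) = -91 - (205 - 1/12) = -91 - 1*2459/12 = -91 - 2459/12 = -3551/12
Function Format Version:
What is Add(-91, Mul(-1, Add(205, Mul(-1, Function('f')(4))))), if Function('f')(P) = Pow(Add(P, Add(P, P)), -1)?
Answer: Rational(-3551, 12) ≈ -295.92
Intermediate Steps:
Function('f')(P) = Mul(Rational(1, 3), Pow(P, -1)) (Function('f')(P) = Pow(Add(P, Mul(2, P)), -1) = Pow(Mul(3, P), -1) = Mul(Rational(1, 3), Pow(P, -1)))
Add(-91, Mul(-1, Add(205, Mul(-1, Function('f')(4))))) = Add(-91, Mul(-1, Add(205, Mul(-1, Mul(Rational(1, 3), Pow(4, -1)))))) = Add(-91, Mul(-1, Add(205, Mul(-1, Mul(Rational(1, 3), Rational(1, 4)))))) = Add(-91, Mul(-1, Add(205, Mul(-1, Rational(1, 12))))) = Add(-91, Mul(-1, Add(205, Rational(-1, 12)))) = Add(-91, Mul(-1, Rational(2459, 12))) = Add(-91, Rational(-2459, 12)) = Rational(-3551, 12)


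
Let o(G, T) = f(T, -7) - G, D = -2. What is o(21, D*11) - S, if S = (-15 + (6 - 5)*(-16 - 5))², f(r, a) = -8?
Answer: -1325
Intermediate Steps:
o(G, T) = -8 - G
S = 1296 (S = (-15 + 1*(-21))² = (-15 - 21)² = (-36)² = 1296)
o(21, D*11) - S = (-8 - 1*21) - 1*1296 = (-8 - 21) - 1296 = -29 - 1296 = -1325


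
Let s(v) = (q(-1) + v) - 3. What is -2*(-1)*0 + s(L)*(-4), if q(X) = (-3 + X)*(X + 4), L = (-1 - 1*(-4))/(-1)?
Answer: 72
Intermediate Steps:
L = -3 (L = (-1 + 4)*(-1) = 3*(-1) = -3)
q(X) = (-3 + X)*(4 + X)
s(v) = -15 + v (s(v) = ((-12 - 1 + (-1)²) + v) - 3 = ((-12 - 1 + 1) + v) - 3 = (-12 + v) - 3 = -15 + v)
-2*(-1)*0 + s(L)*(-4) = -2*(-1)*0 + (-15 - 3)*(-4) = 2*0 - 18*(-4) = 0 + 72 = 72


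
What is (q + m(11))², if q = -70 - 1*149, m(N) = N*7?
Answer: 20164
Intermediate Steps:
m(N) = 7*N
q = -219 (q = -70 - 149 = -219)
(q + m(11))² = (-219 + 7*11)² = (-219 + 77)² = (-142)² = 20164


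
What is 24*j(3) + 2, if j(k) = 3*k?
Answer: 218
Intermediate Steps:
24*j(3) + 2 = 24*(3*3) + 2 = 24*9 + 2 = 216 + 2 = 218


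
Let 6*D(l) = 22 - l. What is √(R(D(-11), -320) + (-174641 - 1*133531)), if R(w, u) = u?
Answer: 2*I*√77123 ≈ 555.42*I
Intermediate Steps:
D(l) = 11/3 - l/6 (D(l) = (22 - l)/6 = 11/3 - l/6)
√(R(D(-11), -320) + (-174641 - 1*133531)) = √(-320 + (-174641 - 1*133531)) = √(-320 + (-174641 - 133531)) = √(-320 - 308172) = √(-308492) = 2*I*√77123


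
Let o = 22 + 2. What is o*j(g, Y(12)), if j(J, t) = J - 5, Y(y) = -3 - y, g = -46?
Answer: -1224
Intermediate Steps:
o = 24
j(J, t) = -5 + J
o*j(g, Y(12)) = 24*(-5 - 46) = 24*(-51) = -1224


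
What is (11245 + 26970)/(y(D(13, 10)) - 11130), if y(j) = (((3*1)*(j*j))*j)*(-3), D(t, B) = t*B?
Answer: -7643/3956826 ≈ -0.0019316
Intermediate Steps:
D(t, B) = B*t
y(j) = -9*j³ (y(j) = ((3*j²)*j)*(-3) = (3*j³)*(-3) = -9*j³)
(11245 + 26970)/(y(D(13, 10)) - 11130) = (11245 + 26970)/(-9*(10*13)³ - 11130) = 38215/(-9*130³ - 11130) = 38215/(-9*2197000 - 11130) = 38215/(-19773000 - 11130) = 38215/(-19784130) = 38215*(-1/19784130) = -7643/3956826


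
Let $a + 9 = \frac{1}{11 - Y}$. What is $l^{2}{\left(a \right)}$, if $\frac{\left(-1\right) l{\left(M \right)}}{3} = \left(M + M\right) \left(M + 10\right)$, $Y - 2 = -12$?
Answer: $\frac{68425984}{21609} \approx 3166.6$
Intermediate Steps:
$Y = -10$ ($Y = 2 - 12 = -10$)
$a = - \frac{188}{21}$ ($a = -9 + \frac{1}{11 - -10} = -9 + \frac{1}{11 + 10} = -9 + \frac{1}{21} = - \frac{188}{21} \approx -8.9524$)
$l{\left(M \right)} = - 6 M \left(10 + M\right)$ ($l{\left(M \right)} = - 3 \left(M + M\right) \left(M + 10\right) = - 3 \cdot 2 M \left(10 + M\right) = - 6 M \left(10 + M\right)$)
$l^{2}{\left(a \right)} = \left(\left(-6\right) \left(- \frac{188}{21}\right) \left(10 - \frac{188}{21}\right)\right)^{2} = \left(\left(-6\right) \left(- \frac{188}{21}\right) \frac{22}{21}\right)^{2} = \left(\frac{8272}{147}\right)^{2} = \frac{68425984}{21609}$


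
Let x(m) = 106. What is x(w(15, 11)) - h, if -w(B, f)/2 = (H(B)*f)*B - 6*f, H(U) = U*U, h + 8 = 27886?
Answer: -27772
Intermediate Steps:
h = 27878 (h = -8 + 27886 = 27878)
H(U) = U**2
w(B, f) = 12*f - 2*f*B**3 (w(B, f) = -2*((B**2*f)*B - 6*f) = -2*((f*B**2)*B - 6*f) = -2*(f*B**3 - 6*f) = -2*(-6*f + f*B**3) = 12*f - 2*f*B**3)
x(w(15, 11)) - h = 106 - 1*27878 = 106 - 27878 = -27772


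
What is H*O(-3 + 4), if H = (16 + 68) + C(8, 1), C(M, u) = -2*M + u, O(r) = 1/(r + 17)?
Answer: 23/6 ≈ 3.8333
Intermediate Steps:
O(r) = 1/(17 + r)
C(M, u) = u - 2*M
H = 69 (H = (16 + 68) + (1 - 2*8) = 84 + (1 - 16) = 84 - 15 = 69)
H*O(-3 + 4) = 69/(17 + (-3 + 4)) = 69/(17 + 1) = 69/18 = 69*(1/18) = 23/6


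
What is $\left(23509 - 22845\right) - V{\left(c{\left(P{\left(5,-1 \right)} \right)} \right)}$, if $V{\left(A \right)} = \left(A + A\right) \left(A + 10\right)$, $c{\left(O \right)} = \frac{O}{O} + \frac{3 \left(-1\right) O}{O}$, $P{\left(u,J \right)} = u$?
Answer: $696$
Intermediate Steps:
$c{\left(O \right)} = -2$ ($c{\left(O \right)} = 1 + \frac{\left(-3\right) O}{O} = 1 - 3 = -2$)
$V{\left(A \right)} = 2 A \left(10 + A\right)$
$\left(23509 - 22845\right) - V{\left(c{\left(P{\left(5,-1 \right)} \right)} \right)} = \left(23509 - 22845\right) - 2 \left(-2\right) \left(10 - 2\right) = \left(23509 - 22845\right) - 2 \left(-2\right) 8 = 664 - -32 = 664 + 32 = 696$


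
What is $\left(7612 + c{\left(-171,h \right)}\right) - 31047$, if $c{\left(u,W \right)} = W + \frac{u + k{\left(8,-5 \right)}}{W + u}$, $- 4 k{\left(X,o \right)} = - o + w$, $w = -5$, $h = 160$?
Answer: $- \frac{255854}{11} \approx -23259.0$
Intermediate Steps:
$k{\left(X,o \right)} = \frac{5}{4} + \frac{o}{4}$ ($k{\left(X,o \right)} = - \frac{- o - 5}{4} = - \frac{-5 - o}{4} = \frac{5}{4} + \frac{o}{4}$)
$c{\left(u,W \right)} = W + \frac{u}{W + u}$ ($c{\left(u,W \right)} = W + \frac{u + \left(\frac{5}{4} + \frac{1}{4} \left(-5\right)\right)}{W + u} = W + \frac{u + \left(\frac{5}{4} - \frac{5}{4}\right)}{W + u} = W + \frac{u + 0}{W + u} = W + \frac{u}{W + u}$)
$\left(7612 + c{\left(-171,h \right)}\right) - 31047 = \left(7612 + \frac{-171 + 160^{2} + 160 \left(-171\right)}{160 - 171}\right) - 31047 = \left(7612 + \frac{-171 + 25600 - 27360}{-11}\right) - 31047 = \left(7612 - - \frac{1931}{11}\right) - 31047 = \left(7612 + \frac{1931}{11}\right) - 31047 = \frac{85663}{11} - 31047 = - \frac{255854}{11}$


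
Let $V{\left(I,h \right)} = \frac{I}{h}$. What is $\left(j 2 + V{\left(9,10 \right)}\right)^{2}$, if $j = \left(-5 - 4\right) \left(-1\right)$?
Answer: $\frac{35721}{100} \approx 357.21$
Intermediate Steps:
$j = 9$ ($j = \left(-9\right) \left(-1\right) = 9$)
$\left(j 2 + V{\left(9,10 \right)}\right)^{2} = \left(9 \cdot 2 + \frac{9}{10}\right)^{2} = \left(18 + 9 \cdot \frac{1}{10}\right)^{2} = \left(18 + \frac{9}{10}\right)^{2} = \left(\frac{189}{10}\right)^{2} = \frac{35721}{100}$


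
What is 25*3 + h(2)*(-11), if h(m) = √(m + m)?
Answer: 53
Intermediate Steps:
h(m) = √2*√m (h(m) = √(2*m) = √2*√m)
25*3 + h(2)*(-11) = 25*3 + (√2*√2)*(-11) = 75 + 2*(-11) = 75 - 22 = 53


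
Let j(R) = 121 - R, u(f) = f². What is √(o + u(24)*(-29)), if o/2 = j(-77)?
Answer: 6*I*√453 ≈ 127.7*I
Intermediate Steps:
o = 396 (o = 2*(121 - 1*(-77)) = 2*(121 + 77) = 2*198 = 396)
√(o + u(24)*(-29)) = √(396 + 24²*(-29)) = √(396 + 576*(-29)) = √(396 - 16704) = √(-16308) = 6*I*√453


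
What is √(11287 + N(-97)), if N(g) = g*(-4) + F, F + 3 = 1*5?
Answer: √11677 ≈ 108.06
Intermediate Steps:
F = 2 (F = -3 + 1*5 = -3 + 5 = 2)
N(g) = 2 - 4*g (N(g) = g*(-4) + 2 = -4*g + 2 = 2 - 4*g)
√(11287 + N(-97)) = √(11287 + (2 - 4*(-97))) = √(11287 + (2 + 388)) = √(11287 + 390) = √11677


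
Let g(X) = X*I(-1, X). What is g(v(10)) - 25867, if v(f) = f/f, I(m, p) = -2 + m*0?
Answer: -25869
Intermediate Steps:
I(m, p) = -2 (I(m, p) = -2 + 0 = -2)
v(f) = 1
g(X) = -2*X (g(X) = X*(-2) = -2*X)
g(v(10)) - 25867 = -2*1 - 25867 = -2 - 25867 = -25869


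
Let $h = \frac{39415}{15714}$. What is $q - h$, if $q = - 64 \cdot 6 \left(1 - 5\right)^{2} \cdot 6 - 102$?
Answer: $- \frac{580923139}{15714} \approx -36969.0$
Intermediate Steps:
$h = \frac{39415}{15714}$ ($h = 39415 \cdot \frac{1}{15714} = \frac{39415}{15714} \approx 2.5083$)
$q = -36966$ ($q = - 64 \cdot 6 \left(-4\right)^{2} \cdot 6 - 102 = - 64 \cdot 6 \cdot 16 \cdot 6 - 102 = - 64 \cdot 96 \cdot 6 - 102 = \left(-64\right) 576 - 102 = -36864 - 102 = -36966$)
$q - h = -36966 - \frac{39415}{15714} = - \frac{580923139}{15714}$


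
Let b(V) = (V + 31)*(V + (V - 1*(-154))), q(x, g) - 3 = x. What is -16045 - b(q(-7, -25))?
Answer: -19987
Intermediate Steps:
q(x, g) = 3 + x
b(V) = (31 + V)*(154 + 2*V) (b(V) = (31 + V)*(V + (V + 154)) = (31 + V)*(V + (154 + V)) = (31 + V)*(154 + 2*V))
-16045 - b(q(-7, -25)) = -16045 - (4774 + 2*(3 - 7)² + 216*(3 - 7)) = -16045 - (4774 + 2*(-4)² + 216*(-4)) = -16045 - (4774 + 2*16 - 864) = -16045 - (4774 + 32 - 864) = -16045 - 1*3942 = -16045 - 3942 = -19987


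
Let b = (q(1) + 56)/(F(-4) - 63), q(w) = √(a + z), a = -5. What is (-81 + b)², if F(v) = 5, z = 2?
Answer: (4754 + I*√3)²/3364 ≈ 6718.3 + 4.8955*I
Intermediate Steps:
q(w) = I*√3 (q(w) = √(-5 + 2) = √(-3) = I*√3)
b = -28/29 - I*√3/58 (b = (I*√3 + 56)/(5 - 63) = (56 + I*√3)/(-58) = (56 + I*√3)*(-1/58) = -28/29 - I*√3/58 ≈ -0.96552 - 0.029863*I)
(-81 + b)² = (-81 + (-28/29 - I*√3/58))² = (-2377/29 - I*√3/58)²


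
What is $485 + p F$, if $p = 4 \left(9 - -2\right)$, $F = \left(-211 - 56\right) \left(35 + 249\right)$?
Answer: $-3335947$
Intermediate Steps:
$F = -75828$ ($F = \left(-267\right) 284 = -75828$)
$p = 44$ ($p = 4 \left(9 + 2\right) = 4 \cdot 11 = 44$)
$485 + p F = 485 + 44 \left(-75828\right) = 485 - 3336432 = -3335947$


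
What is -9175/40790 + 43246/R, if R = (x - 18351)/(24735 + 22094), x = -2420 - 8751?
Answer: -8260683010221/120420238 ≈ -68599.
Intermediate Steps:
x = -11171
R = -29522/46829 (R = (-11171 - 18351)/(24735 + 22094) = -29522/46829 ≈ -0.63042)
-9175/40790 + 43246/R = -9175/40790 + 43246/(-29522/46829) = -9175*1/40790 + 43246*(-46829/29522) = -1835/8158 - 1012583467/14761 = -8260683010221/120420238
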